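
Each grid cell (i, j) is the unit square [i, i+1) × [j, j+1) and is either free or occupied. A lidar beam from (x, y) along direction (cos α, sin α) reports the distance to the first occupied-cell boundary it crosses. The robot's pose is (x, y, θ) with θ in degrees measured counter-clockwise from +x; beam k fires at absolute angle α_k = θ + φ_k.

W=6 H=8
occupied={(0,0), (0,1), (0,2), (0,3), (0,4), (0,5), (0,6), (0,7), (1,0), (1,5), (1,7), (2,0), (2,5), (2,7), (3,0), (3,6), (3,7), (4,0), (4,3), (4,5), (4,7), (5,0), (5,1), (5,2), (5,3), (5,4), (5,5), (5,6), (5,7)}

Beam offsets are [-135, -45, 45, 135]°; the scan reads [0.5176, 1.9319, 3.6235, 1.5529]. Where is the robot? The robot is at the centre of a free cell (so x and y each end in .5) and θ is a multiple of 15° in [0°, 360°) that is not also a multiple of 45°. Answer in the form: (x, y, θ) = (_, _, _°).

The pose lattice has 19·16 = 304 candidates. Test each by forward raycasting.
  (3.5, 3.5, 105°): beam 1 = 0.5774 ≠ 0.5176 ✗
  (4.5, 2.5, 60°): beam 1 = 1.5529 ≠ 0.5176 ✗
  (2.5, 4.5, 255°): beam 1 = 0.5774 ≠ 0.5176 ✗
  …
  (1.5, 3.5, 300°): r_1=0.5176, r_2=1.9319, r_3=3.6235, r_4=1.5529 — all match ✓
No second candidate reproduces the full scan.

(x, y, θ) = (1.5, 3.5, 300°)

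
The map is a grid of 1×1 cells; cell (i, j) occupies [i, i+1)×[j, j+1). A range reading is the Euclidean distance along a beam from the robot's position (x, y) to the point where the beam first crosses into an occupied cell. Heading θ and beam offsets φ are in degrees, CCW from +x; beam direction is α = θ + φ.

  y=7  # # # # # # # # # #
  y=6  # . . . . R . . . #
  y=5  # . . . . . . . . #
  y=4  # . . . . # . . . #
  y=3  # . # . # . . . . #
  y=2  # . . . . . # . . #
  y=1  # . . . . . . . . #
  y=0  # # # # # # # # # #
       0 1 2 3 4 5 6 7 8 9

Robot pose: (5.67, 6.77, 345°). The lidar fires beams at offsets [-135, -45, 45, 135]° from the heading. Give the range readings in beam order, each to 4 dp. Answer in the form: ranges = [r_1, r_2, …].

beam 1: φ=-135°, α=210°
  cosα=-0.8660 sinα=-0.5000 | (5,6) | tMaxX 0.7736 tMaxY 1.5400 | tΔX 1.1547 tΔY 2.0000
    t=0.7736 [x] (4,6)
    t=1.5400 [y] (4,5)
    t=1.9283 [x] (3,5)
    t=3.0831 [x] (2,5)
    t=3.5400 [y] (2,4)
    t=4.2378 [x] (1,4)
    t=5.3925 [x] (0,4) — stop
  → r_1 = 5.3925
beam 2: φ=-45°, α=300°
  cosα=0.5000 sinα=-0.8660 | (5,6) | tMaxX 0.6600 tMaxY 0.8891 | tΔX 2.0000 tΔY 1.1547
    t=0.6600 [x] (6,6)
    t=0.8891 [y] (6,5)
    t=2.0438 [y] (6,4)
    t=2.6600 [x] (7,4)
    t=3.1985 [y] (7,3)
    t=4.3532 [y] (7,2)
    t=4.6600 [x] (8,2)
    t=5.5079 [y] (8,1)
    t=6.6600 [x] (9,1) — stop
  → r_2 = 6.6600
beam 3: φ=45°, α=30°
  cosα=0.8660 sinα=0.5000 | (5,6) | tMaxX 0.3811 tMaxY 0.4600 | tΔX 1.1547 tΔY 2.0000
    t=0.3811 [x] (6,6)
    t=0.4600 [y] (6,7) — stop
  → r_3 = 0.4600
beam 4: φ=135°, α=120°
  cosα=-0.5000 sinα=0.8660 | (5,6) | tMaxX 1.3400 tMaxY 0.2656 | tΔX 2.0000 tΔY 1.1547
    t=0.2656 [y] (5,7) — stop
  → r_4 = 0.2656

ranges = [5.3925, 6.6600, 0.4600, 0.2656]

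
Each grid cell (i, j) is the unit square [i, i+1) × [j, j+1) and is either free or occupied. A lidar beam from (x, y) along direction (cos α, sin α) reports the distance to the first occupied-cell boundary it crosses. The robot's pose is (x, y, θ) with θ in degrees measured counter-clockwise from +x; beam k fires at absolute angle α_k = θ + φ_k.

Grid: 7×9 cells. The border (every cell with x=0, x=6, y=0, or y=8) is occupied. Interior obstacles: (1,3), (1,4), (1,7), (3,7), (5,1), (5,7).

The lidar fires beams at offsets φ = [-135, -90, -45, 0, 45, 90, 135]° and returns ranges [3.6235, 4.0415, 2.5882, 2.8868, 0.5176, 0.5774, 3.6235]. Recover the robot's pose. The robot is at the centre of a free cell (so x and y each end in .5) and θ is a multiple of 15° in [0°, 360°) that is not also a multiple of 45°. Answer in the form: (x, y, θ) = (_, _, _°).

(x, y, θ) = (2.5, 4.5, 120°)

Enumerate (i+0.5, j+0.5, θ) over the 29 free cells and 16 admissible headings. For each, cast all 7 beams and compare to the given ranges.
  (5.5, 2.5, 300°): beam 2 = 3.0000 ≠ 4.0415 ✗
  (2.5, 6.5, 285°): beam 1 = 1.0000 ≠ 3.6235 ✗
  (5.5, 2.5, 285°): beam 1 = 4.0415 ≠ 3.6235 ✗
  (3.5, 2.5, 15°): beam 1 = 1.7321 ≠ 3.6235 ✗
  …
  (2.5, 4.5, 120°): r_1=3.6235, r_2=4.0415, r_3=2.5882, r_4=2.8868, r_5=0.5176, r_6=0.5774, r_7=3.6235 — all match ✓
Only this pose fits every beam.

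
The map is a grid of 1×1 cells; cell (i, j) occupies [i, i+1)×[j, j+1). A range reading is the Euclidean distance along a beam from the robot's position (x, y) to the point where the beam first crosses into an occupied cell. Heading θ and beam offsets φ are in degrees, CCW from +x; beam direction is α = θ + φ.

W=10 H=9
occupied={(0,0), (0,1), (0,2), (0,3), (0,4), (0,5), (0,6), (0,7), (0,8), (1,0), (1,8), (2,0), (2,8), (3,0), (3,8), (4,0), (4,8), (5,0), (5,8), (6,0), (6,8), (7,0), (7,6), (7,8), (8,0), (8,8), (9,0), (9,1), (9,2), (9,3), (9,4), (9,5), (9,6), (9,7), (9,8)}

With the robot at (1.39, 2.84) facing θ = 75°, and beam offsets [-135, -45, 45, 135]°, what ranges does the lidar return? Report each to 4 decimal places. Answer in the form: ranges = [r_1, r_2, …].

ranges = [2.1246, 6.4779, 0.7800, 0.4503]

beam 1: φ=-135°, α=300°
  dir = (cos 300°, sin 300°) = (0.5000, -0.8660); from cell (1,2)
  next x-line at t=1.2200, next y-line at t=0.9699; Δt_x=2.0000, Δt_y=1.1547
    y: enter (1,1) at t=0.9699
    x: enter (2,1) at t=1.2200
    y: enter (2,0) at t=2.1246 ← occupied
  → r_1 = 2.1246
beam 2: φ=-45°, α=30°
  dir = (cos 30°, sin 30°) = (0.8660, 0.5000); from cell (1,2)
  next x-line at t=0.7044, next y-line at t=0.3200; Δt_x=1.1547, Δt_y=2.0000
    y: enter (1,3) at t=0.3200
    x: enter (2,3) at t=0.7044
    x: enter (3,3) at t=1.8591
    y: enter (3,4) at t=2.3200
    x: enter (4,4) at t=3.0138
    x: enter (5,4) at t=4.1685
    y: enter (5,5) at t=4.3200
    x: enter (6,5) at t=5.3232
    y: enter (6,6) at t=6.3200
    x: enter (7,6) at t=6.4779 ← occupied
  → r_2 = 6.4779
beam 3: φ=45°, α=120°
  dir = (cos 120°, sin 120°) = (-0.5000, 0.8660); from cell (1,2)
  next x-line at t=0.7800, next y-line at t=0.1848; Δt_x=2.0000, Δt_y=1.1547
    y: enter (1,3) at t=0.1848
    x: enter (0,3) at t=0.7800 ← occupied
  → r_3 = 0.7800
beam 4: φ=135°, α=210°
  dir = (cos 210°, sin 210°) = (-0.8660, -0.5000); from cell (1,2)
  next x-line at t=0.4503, next y-line at t=1.6800; Δt_x=1.1547, Δt_y=2.0000
    x: enter (0,2) at t=0.4503 ← occupied
  → r_4 = 0.4503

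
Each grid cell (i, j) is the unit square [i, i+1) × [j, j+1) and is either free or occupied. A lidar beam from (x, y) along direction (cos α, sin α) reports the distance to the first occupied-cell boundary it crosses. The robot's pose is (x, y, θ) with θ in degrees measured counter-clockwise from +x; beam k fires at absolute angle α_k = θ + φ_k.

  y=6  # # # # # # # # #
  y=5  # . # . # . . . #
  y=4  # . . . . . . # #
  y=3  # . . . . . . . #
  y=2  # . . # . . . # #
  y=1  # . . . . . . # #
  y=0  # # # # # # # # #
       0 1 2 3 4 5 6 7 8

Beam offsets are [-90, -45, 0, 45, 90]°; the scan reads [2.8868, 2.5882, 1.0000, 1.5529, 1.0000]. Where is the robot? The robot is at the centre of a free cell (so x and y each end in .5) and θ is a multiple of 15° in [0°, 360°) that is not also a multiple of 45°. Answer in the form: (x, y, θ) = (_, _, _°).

Enumerate (i+0.5, j+0.5, θ) over the 29 free cells and 16 admissible headings. For each, cast all 5 beams and compare to the given ranges.
  (4.5, 2.5, 195°): beam 1 = 3.6235 ≠ 2.8868 ✗
  (2.5, 2.5, 75°): beam 1 = 0.5176 ≠ 2.8868 ✗
  (5.5, 5.5, 150°): beam 1 = 0.5774 ≠ 2.8868 ✗
  …
  (6.5, 3.5, 300°): r_1=2.8868, r_2=2.5882, r_3=1.0000, r_4=1.5529, r_5=1.0000 — all match ✓
Only this pose fits every beam.

(x, y, θ) = (6.5, 3.5, 300°)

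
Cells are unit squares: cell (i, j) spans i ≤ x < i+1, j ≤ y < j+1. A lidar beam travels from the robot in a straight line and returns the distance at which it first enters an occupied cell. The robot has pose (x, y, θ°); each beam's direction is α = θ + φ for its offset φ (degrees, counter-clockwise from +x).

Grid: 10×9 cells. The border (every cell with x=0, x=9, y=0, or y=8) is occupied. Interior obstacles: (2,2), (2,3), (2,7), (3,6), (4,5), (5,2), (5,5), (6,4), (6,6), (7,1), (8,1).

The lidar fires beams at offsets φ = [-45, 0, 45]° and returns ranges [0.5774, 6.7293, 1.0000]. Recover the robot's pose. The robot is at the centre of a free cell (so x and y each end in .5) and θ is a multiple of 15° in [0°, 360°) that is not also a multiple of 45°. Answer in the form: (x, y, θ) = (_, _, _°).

Enumerate (i+0.5, j+0.5, θ) over the 45 free cells and 16 admissible headings. For each, cast all 3 beams and compare to the given ranges.
  (4.5, 7.5, 75°): beam 1 = 1.0000 ≠ 0.5774 ✗
  (2.5, 6.5, 105°): beam 2 = 0.5176 ≠ 6.7293 ✗
  (7.5, 4.5, 255°): beam 2 = 3.6235 ≠ 6.7293 ✗
  …
  (6.5, 1.5, 75°): r_1=0.5774, r_2=6.7293, r_3=1.0000 — all match ✓
Only this pose fits every beam.

(x, y, θ) = (6.5, 1.5, 75°)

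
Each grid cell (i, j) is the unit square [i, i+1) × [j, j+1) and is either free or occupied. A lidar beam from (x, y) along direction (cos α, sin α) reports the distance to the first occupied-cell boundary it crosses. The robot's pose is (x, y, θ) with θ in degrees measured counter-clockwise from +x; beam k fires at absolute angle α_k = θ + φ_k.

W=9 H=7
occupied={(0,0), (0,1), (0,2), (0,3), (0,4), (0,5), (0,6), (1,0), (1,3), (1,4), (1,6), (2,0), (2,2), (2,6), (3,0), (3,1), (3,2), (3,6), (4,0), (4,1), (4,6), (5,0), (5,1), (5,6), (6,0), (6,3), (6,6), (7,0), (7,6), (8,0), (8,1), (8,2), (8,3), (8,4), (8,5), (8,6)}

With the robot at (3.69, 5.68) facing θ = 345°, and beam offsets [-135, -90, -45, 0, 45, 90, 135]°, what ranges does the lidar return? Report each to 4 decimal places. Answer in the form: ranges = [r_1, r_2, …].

beam 1: φ=-135°, α=210°
  direction (-0.8660, -0.5000); cell (3,5); t to first gridline: x 0.7967, y 1.3600 (then +1.1547 / +2.0000)
    (2,5) via x @ 0.7967
    (2,4) via y @ 1.3600
    (1,4) via x @ 1.9514  # hit
  → r_1 = 1.9514
beam 2: φ=-90°, α=255°
  direction (-0.2588, -0.9659); cell (3,5); t to first gridline: x 2.6660, y 0.7040 (then +3.8637 / +1.0353)
    (3,4) via y @ 0.7040
    (3,3) via y @ 1.7393
    (2,3) via x @ 2.6660
    (2,2) via y @ 2.7745  # hit
  → r_2 = 2.7745
beam 3: φ=-45°, α=300°
  direction (0.5000, -0.8660); cell (3,5); t to first gridline: x 0.6200, y 0.7852 (then +2.0000 / +1.1547)
    (4,5) via x @ 0.6200
    (4,4) via y @ 0.7852
    (4,3) via y @ 1.9399
    (5,3) via x @ 2.6200
    (5,2) via y @ 3.0946
    (5,1) via y @ 4.2493  # hit
  → r_3 = 4.2493
beam 4: φ=0°, α=345°
  direction (0.9659, -0.2588); cell (3,5); t to first gridline: x 0.3209, y 2.6273 (then +1.0353 / +3.8637)
    (4,5) via x @ 0.3209
    (5,5) via x @ 1.3562
    (6,5) via x @ 2.3915
    (6,4) via y @ 2.6273
    (7,4) via x @ 3.4268
    (8,4) via x @ 4.4620  # hit
  → r_4 = 4.4620
beam 5: φ=45°, α=30°
  direction (0.8660, 0.5000); cell (3,5); t to first gridline: x 0.3580, y 0.6400 (then +1.1547 / +2.0000)
    (4,5) via x @ 0.3580
    (4,6) via y @ 0.6400  # hit
  → r_5 = 0.6400
beam 6: φ=90°, α=75°
  direction (0.2588, 0.9659); cell (3,5); t to first gridline: x 1.1977, y 0.3313 (then +3.8637 / +1.0353)
    (3,6) via y @ 0.3313  # hit
  → r_6 = 0.3313
beam 7: φ=135°, α=120°
  direction (-0.5000, 0.8660); cell (3,5); t to first gridline: x 1.3800, y 0.3695 (then +2.0000 / +1.1547)
    (3,6) via y @ 0.3695  # hit
  → r_7 = 0.3695

ranges = [1.9514, 2.7745, 4.2493, 4.4620, 0.6400, 0.3313, 0.3695]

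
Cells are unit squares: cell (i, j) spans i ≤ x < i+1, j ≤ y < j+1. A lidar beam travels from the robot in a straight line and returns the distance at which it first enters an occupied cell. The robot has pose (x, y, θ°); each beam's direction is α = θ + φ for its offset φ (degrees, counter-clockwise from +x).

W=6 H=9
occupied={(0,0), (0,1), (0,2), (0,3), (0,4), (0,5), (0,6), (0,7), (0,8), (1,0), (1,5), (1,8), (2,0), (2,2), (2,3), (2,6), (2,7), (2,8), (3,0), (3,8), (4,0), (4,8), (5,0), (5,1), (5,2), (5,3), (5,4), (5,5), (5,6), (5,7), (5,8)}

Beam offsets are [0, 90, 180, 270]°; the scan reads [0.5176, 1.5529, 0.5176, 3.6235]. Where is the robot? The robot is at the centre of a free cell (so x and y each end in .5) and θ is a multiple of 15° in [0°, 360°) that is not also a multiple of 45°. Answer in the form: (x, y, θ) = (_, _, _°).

Enumerate (i+0.5, j+0.5, θ) over the 23 free cells and 16 admissible headings. For each, cast all 4 beams and compare to the given ranges.
  (2.5, 4.5, 75°): beam 1 = 1.5529 ≠ 0.5176 ✗
  (3.5, 2.5, 105°): beam 1 = 3.6235 ≠ 0.5176 ✗
  (1.5, 3.5, 150°): beam 1 = 0.5774 ≠ 0.5176 ✗
  (3.5, 7.5, 285°): beam 1 = 5.7956 ≠ 0.5176 ✗
  …
  (1.5, 2.5, 165°): r_1=0.5176, r_2=1.5529, r_3=0.5176, r_4=3.6235 — all match ✓
No second candidate reproduces the full scan.

(x, y, θ) = (1.5, 2.5, 165°)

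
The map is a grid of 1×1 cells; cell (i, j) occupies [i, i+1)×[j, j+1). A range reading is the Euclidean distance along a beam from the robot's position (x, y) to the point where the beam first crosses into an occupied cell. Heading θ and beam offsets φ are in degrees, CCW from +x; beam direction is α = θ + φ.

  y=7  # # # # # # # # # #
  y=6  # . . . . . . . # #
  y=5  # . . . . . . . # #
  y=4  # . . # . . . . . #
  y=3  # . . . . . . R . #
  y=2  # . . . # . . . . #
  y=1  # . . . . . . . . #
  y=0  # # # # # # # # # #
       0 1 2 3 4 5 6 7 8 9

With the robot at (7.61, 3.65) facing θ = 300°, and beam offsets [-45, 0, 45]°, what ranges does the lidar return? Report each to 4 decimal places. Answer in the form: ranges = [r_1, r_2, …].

beam 1: φ=-45°, α=255°
  direction (-0.2588, -0.9659); cell (7,3); t to first gridline: x 2.3569, y 0.6729 (then +3.8637 / +1.0353)
    (7,2) via y @ 0.6729
    (7,1) via y @ 1.7082
    (6,1) via x @ 2.3569
    (6,0) via y @ 2.7435  # hit
  → r_1 = 2.7435
beam 2: φ=0°, α=300°
  direction (0.5000, -0.8660); cell (7,3); t to first gridline: x 0.7800, y 0.7506 (then +2.0000 / +1.1547)
    (7,2) via y @ 0.7506
    (8,2) via x @ 0.7800
    (8,1) via y @ 1.9053
    (9,1) via x @ 2.7800  # hit
  → r_2 = 2.7800
beam 3: φ=45°, α=345°
  direction (0.9659, -0.2588); cell (7,3); t to first gridline: x 0.4038, y 2.5114 (then +1.0353 / +3.8637)
    (8,3) via x @ 0.4038
    (9,3) via x @ 1.4390  # hit
  → r_3 = 1.4390

ranges = [2.7435, 2.7800, 1.4390]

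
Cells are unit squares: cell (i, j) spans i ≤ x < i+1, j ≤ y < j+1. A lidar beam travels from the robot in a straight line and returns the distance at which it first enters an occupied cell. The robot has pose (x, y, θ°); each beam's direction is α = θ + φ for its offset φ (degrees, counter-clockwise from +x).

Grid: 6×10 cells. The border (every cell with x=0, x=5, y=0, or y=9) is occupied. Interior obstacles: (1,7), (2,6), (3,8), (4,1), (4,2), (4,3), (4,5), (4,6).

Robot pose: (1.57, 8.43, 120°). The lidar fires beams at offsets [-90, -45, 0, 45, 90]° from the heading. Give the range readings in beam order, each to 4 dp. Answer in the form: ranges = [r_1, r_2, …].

ranges = [1.1400, 0.5901, 0.6582, 0.5901, 0.6582]

beam 1: φ=-90°, α=30°
  cosα=0.8660 sinα=0.5000 | (1,8) | tMaxX 0.4965 tMaxY 1.1400 | tΔX 1.1547 tΔY 2.0000
    t=0.4965 [x] (2,8)
    t=1.1400 [y] (2,9) — stop
  → r_1 = 1.1400
beam 2: φ=-45°, α=75°
  cosα=0.2588 sinα=0.9659 | (1,8) | tMaxX 1.6614 tMaxY 0.5901 | tΔX 3.8637 tΔY 1.0353
    t=0.5901 [y] (1,9) — stop
  → r_2 = 0.5901
beam 3: φ=0°, α=120°
  cosα=-0.5000 sinα=0.8660 | (1,8) | tMaxX 1.1400 tMaxY 0.6582 | tΔX 2.0000 tΔY 1.1547
    t=0.6582 [y] (1,9) — stop
  → r_3 = 0.6582
beam 4: φ=45°, α=165°
  cosα=-0.9659 sinα=0.2588 | (1,8) | tMaxX 0.5901 tMaxY 2.2023 | tΔX 1.0353 tΔY 3.8637
    t=0.5901 [x] (0,8) — stop
  → r_4 = 0.5901
beam 5: φ=90°, α=210°
  cosα=-0.8660 sinα=-0.5000 | (1,8) | tMaxX 0.6582 tMaxY 0.8600 | tΔX 1.1547 tΔY 2.0000
    t=0.6582 [x] (0,8) — stop
  → r_5 = 0.6582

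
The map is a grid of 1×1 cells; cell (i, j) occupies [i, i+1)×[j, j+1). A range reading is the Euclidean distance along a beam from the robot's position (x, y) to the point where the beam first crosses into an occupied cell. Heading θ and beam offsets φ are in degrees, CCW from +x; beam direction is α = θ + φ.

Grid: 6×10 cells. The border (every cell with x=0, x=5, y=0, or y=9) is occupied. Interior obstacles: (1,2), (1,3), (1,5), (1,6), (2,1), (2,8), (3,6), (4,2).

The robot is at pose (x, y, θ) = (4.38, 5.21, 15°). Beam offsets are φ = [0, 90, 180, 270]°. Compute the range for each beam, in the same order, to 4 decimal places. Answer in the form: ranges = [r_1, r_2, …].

beam 1: φ=0°, α=15°
  direction (0.9659, 0.2588); cell (4,5); t to first gridline: x 0.6419, y 3.0523 (then +1.0353 / +3.8637)
    (5,5) via x @ 0.6419  # hit
  → r_1 = 0.6419
beam 2: φ=90°, α=105°
  direction (-0.2588, 0.9659); cell (4,5); t to first gridline: x 1.4682, y 0.8179 (then +3.8637 / +1.0353)
    (4,6) via y @ 0.8179
    (3,6) via x @ 1.4682  # hit
  → r_2 = 1.4682
beam 3: φ=180°, α=195°
  direction (-0.9659, -0.2588); cell (4,5); t to first gridline: x 0.3934, y 0.8114 (then +1.0353 / +3.8637)
    (3,5) via x @ 0.3934
    (3,4) via y @ 0.8114
    (2,4) via x @ 1.4287
    (1,4) via x @ 2.4640
    (0,4) via x @ 3.4992  # hit
  → r_3 = 3.4992
beam 4: φ=270°, α=285°
  direction (0.2588, -0.9659); cell (4,5); t to first gridline: x 2.3955, y 0.2174 (then +3.8637 / +1.0353)
    (4,4) via y @ 0.2174
    (4,3) via y @ 1.2527
    (4,2) via y @ 2.2880  # hit
  → r_4 = 2.2880

ranges = [0.6419, 1.4682, 3.4992, 2.2880]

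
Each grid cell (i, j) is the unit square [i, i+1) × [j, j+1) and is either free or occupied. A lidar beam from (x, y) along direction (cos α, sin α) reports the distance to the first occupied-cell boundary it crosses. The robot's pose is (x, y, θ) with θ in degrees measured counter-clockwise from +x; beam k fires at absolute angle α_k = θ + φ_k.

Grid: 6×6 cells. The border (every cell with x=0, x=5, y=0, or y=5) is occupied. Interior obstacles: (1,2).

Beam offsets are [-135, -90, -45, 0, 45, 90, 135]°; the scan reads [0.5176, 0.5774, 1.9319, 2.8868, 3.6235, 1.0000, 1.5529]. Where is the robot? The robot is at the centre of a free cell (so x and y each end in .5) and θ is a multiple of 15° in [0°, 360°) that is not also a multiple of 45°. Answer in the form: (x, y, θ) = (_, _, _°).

(x, y, θ) = (2.5, 1.5, 30°)

Candidates: 15 free-cell centres × 16 headings = 240 poses. Raycast each; keep the one whose scan matches to 4 dp.
  (3.5, 1.5, 285°): beam 1 = 1.7321 ≠ 0.5176 ✗
  (3.5, 3.5, 120°): beam 1 = 1.5529 ≠ 0.5176 ✗
  (3.5, 4.5, 210°): beam 6 = 3.0000 ≠ 1.0000 ✗
  …
  (2.5, 1.5, 30°): r_1=0.5176, r_2=0.5774, r_3=1.9319, r_4=2.8868, r_5=3.6235, r_6=1.0000, r_7=1.5529 — all match ✓
Unique over the lattice → pose = (2.5, 1.5, 30°).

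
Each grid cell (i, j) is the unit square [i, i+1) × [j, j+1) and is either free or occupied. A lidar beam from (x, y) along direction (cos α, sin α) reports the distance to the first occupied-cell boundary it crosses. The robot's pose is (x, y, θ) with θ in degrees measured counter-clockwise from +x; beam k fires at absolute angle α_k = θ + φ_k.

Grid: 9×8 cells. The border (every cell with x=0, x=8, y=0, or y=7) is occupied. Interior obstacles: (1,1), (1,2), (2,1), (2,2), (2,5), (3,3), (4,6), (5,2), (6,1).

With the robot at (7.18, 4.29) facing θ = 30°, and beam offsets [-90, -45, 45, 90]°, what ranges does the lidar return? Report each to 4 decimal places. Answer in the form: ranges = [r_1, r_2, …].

beam 1: φ=-90°, α=300°
  cosα=0.5000 sinα=-0.8660 | (7,4) | tMaxX 1.6400 tMaxY 0.3349 | tΔX 2.0000 tΔY 1.1547
    t=0.3349 [y] (7,3)
    t=1.4896 [y] (7,2)
    t=1.6400 [x] (8,2) — stop
  → r_1 = 1.6400
beam 2: φ=-45°, α=345°
  cosα=0.9659 sinα=-0.2588 | (7,4) | tMaxX 0.8489 tMaxY 1.1205 | tΔX 1.0353 tΔY 3.8637
    t=0.8489 [x] (8,4) — stop
  → r_2 = 0.8489
beam 3: φ=45°, α=75°
  cosα=0.2588 sinα=0.9659 | (7,4) | tMaxX 3.1682 tMaxY 0.7350 | tΔX 3.8637 tΔY 1.0353
    t=0.7350 [y] (7,5)
    t=1.7703 [y] (7,6)
    t=2.8056 [y] (7,7) — stop
  → r_3 = 2.8056
beam 4: φ=90°, α=120°
  cosα=-0.5000 sinα=0.8660 | (7,4) | tMaxX 0.3600 tMaxY 0.8198 | tΔX 2.0000 tΔY 1.1547
    t=0.3600 [x] (6,4)
    t=0.8198 [y] (6,5)
    t=1.9745 [y] (6,6)
    t=2.3600 [x] (5,6)
    t=3.1292 [y] (5,7) — stop
  → r_4 = 3.1292

ranges = [1.6400, 0.8489, 2.8056, 3.1292]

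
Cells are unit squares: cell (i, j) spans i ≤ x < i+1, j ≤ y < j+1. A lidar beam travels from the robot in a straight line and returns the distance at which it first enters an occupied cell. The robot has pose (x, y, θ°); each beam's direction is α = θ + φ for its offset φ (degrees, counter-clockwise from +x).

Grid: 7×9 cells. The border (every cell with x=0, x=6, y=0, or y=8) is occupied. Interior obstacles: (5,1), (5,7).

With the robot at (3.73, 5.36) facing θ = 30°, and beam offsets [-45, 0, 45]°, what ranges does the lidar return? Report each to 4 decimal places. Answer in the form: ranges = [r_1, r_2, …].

ranges = [2.3501, 2.6212, 2.7331]

beam 1: φ=-45°, α=345°
  cosα=0.9659 sinα=-0.2588 | (3,5) | tMaxX 0.2795 tMaxY 1.3909 | tΔX 1.0353 tΔY 3.8637
    t=0.2795 [x] (4,5)
    t=1.3148 [x] (5,5)
    t=1.3909 [y] (5,4)
    t=2.3501 [x] (6,4) — stop
  → r_1 = 2.3501
beam 2: φ=0°, α=30°
  cosα=0.8660 sinα=0.5000 | (3,5) | tMaxX 0.3118 tMaxY 1.2800 | tΔX 1.1547 tΔY 2.0000
    t=0.3118 [x] (4,5)
    t=1.2800 [y] (4,6)
    t=1.4665 [x] (5,6)
    t=2.6212 [x] (6,6) — stop
  → r_2 = 2.6212
beam 3: φ=45°, α=75°
  cosα=0.2588 sinα=0.9659 | (3,5) | tMaxX 1.0432 tMaxY 0.6626 | tΔX 3.8637 tΔY 1.0353
    t=0.6626 [y] (3,6)
    t=1.0432 [x] (4,6)
    t=1.6979 [y] (4,7)
    t=2.7331 [y] (4,8) — stop
  → r_3 = 2.7331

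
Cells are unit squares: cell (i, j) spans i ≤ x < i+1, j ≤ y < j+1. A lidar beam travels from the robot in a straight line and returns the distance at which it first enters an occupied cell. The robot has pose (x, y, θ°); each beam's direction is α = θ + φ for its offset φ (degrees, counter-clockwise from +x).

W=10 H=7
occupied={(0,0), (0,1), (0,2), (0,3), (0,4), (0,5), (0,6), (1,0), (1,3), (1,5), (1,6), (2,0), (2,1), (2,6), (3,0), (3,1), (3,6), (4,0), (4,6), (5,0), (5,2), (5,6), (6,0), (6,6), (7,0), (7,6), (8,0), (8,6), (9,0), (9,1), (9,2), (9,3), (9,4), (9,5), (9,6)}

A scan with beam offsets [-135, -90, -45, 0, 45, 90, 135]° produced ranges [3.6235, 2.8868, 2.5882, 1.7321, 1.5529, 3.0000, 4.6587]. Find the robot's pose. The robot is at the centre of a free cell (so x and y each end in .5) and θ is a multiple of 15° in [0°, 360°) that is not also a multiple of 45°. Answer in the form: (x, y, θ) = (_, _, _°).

Enumerate (i+0.5, j+0.5, θ) over the 35 free cells and 16 admissible headings. For each, cast all 7 beams and compare to the given ranges.
  (1.5, 4.5, 150°): beam 1 = 5.7956 ≠ 3.6235 ✗
  (8.5, 3.5, 30°): beam 1 = 2.5882 ≠ 3.6235 ✗
  (6.5, 2.5, 150°): beam 1 = 2.5882 ≠ 3.6235 ✗
  …
  (6.5, 4.5, 60°): r_1=3.6235, r_2=2.8868, r_3=2.5882, r_4=1.7321, r_5=1.5529, r_6=3.0000, r_7=4.6587 — all match ✓
Unique over the lattice → pose = (6.5, 4.5, 60°).

(x, y, θ) = (6.5, 4.5, 60°)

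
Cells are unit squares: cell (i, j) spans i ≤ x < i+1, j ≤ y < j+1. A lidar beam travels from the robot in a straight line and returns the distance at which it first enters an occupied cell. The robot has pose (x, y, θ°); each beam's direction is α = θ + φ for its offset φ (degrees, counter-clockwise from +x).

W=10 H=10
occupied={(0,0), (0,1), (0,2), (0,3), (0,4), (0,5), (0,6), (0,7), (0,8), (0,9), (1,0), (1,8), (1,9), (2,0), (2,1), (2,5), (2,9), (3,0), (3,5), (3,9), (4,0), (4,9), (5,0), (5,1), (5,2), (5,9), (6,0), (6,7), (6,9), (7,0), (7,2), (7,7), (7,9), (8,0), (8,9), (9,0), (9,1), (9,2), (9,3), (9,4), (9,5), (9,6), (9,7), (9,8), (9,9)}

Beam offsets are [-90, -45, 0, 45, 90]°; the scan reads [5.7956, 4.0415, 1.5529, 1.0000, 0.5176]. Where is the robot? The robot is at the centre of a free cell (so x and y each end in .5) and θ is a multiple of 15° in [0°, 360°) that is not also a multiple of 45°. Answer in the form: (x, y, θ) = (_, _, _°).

The pose lattice has 55·16 = 880 candidates. Test each by forward raycasting.
  (5.5, 5.5, 150°): beam 1 = 1.7321 ≠ 5.7956 ✗
  (8.5, 5.5, 345°): beam 1 = 2.5882 ≠ 5.7956 ✗
  (4.5, 3.5, 255°): beam 1 = 3.6235 ≠ 5.7956 ✗
  …
  (4.5, 1.5, 165°): r_1=5.7956, r_2=4.0415, r_3=1.5529, r_4=1.0000, r_5=0.5176 — all match ✓
No second candidate reproduces the full scan.

(x, y, θ) = (4.5, 1.5, 165°)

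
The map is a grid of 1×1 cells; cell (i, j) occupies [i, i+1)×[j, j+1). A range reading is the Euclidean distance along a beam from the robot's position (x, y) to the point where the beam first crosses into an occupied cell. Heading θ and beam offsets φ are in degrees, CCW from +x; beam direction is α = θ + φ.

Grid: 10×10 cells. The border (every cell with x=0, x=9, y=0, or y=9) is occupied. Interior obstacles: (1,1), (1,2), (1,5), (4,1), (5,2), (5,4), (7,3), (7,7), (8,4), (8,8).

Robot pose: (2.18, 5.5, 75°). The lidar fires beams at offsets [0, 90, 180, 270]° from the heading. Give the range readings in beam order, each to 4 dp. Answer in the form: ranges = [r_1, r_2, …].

ranges = [3.6235, 0.1863, 2.5882, 2.9195]

beam 1: φ=0°, α=75°
  dir = (cos 75°, sin 75°) = (0.2588, 0.9659); from cell (2,5)
  next x-line at t=3.1682, next y-line at t=0.5176; Δt_x=3.8637, Δt_y=1.0353
    y: enter (2,6) at t=0.5176
    y: enter (2,7) at t=1.5529
    y: enter (2,8) at t=2.5882
    x: enter (3,8) at t=3.1682
    y: enter (3,9) at t=3.6235 ← occupied
  → r_1 = 3.6235
beam 2: φ=90°, α=165°
  dir = (cos 165°, sin 165°) = (-0.9659, 0.2588); from cell (2,5)
  next x-line at t=0.1863, next y-line at t=1.9319; Δt_x=1.0353, Δt_y=3.8637
    x: enter (1,5) at t=0.1863 ← occupied
  → r_2 = 0.1863
beam 3: φ=180°, α=255°
  dir = (cos 255°, sin 255°) = (-0.2588, -0.9659); from cell (2,5)
  next x-line at t=0.6955, next y-line at t=0.5176; Δt_x=3.8637, Δt_y=1.0353
    y: enter (2,4) at t=0.5176
    x: enter (1,4) at t=0.6955
    y: enter (1,3) at t=1.5529
    y: enter (1,2) at t=2.5882 ← occupied
  → r_3 = 2.5882
beam 4: φ=270°, α=345°
  dir = (cos 345°, sin 345°) = (0.9659, -0.2588); from cell (2,5)
  next x-line at t=0.8489, next y-line at t=1.9319; Δt_x=1.0353, Δt_y=3.8637
    x: enter (3,5) at t=0.8489
    x: enter (4,5) at t=1.8842
    y: enter (4,4) at t=1.9319
    x: enter (5,4) at t=2.9195 ← occupied
  → r_4 = 2.9195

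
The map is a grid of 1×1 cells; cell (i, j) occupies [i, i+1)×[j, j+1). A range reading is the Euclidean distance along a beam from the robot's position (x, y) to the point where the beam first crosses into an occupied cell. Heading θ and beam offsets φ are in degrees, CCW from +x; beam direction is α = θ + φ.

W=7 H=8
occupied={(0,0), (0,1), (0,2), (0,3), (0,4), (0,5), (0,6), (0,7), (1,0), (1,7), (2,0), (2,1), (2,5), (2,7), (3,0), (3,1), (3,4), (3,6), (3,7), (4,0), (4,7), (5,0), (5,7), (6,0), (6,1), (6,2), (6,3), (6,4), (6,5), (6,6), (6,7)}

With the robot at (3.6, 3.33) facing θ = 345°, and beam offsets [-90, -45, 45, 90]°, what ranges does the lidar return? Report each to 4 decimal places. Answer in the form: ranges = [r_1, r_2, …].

beam 1: φ=-90°, α=255°
  cosα=-0.2588 sinα=-0.9659 | (3,3) | tMaxX 2.3182 tMaxY 0.3416 | tΔX 3.8637 tΔY 1.0353
    t=0.3416 [y] (3,2)
    t=1.3769 [y] (3,1) — stop
  → r_1 = 1.3769
beam 2: φ=-45°, α=300°
  cosα=0.5000 sinα=-0.8660 | (3,3) | tMaxX 0.8000 tMaxY 0.3811 | tΔX 2.0000 tΔY 1.1547
    t=0.3811 [y] (3,2)
    t=0.8000 [x] (4,2)
    t=1.5358 [y] (4,1)
    t=2.6905 [y] (4,0) — stop
  → r_2 = 2.6905
beam 3: φ=45°, α=30°
  cosα=0.8660 sinα=0.5000 | (3,3) | tMaxX 0.4619 tMaxY 1.3400 | tΔX 1.1547 tΔY 2.0000
    t=0.4619 [x] (4,3)
    t=1.3400 [y] (4,4)
    t=1.6166 [x] (5,4)
    t=2.7713 [x] (6,4) — stop
  → r_3 = 2.7713
beam 4: φ=90°, α=75°
  cosα=0.2588 sinα=0.9659 | (3,3) | tMaxX 1.5455 tMaxY 0.6936 | tΔX 3.8637 tΔY 1.0353
    t=0.6936 [y] (3,4) — stop
  → r_4 = 0.6936

ranges = [1.3769, 2.6905, 2.7713, 0.6936]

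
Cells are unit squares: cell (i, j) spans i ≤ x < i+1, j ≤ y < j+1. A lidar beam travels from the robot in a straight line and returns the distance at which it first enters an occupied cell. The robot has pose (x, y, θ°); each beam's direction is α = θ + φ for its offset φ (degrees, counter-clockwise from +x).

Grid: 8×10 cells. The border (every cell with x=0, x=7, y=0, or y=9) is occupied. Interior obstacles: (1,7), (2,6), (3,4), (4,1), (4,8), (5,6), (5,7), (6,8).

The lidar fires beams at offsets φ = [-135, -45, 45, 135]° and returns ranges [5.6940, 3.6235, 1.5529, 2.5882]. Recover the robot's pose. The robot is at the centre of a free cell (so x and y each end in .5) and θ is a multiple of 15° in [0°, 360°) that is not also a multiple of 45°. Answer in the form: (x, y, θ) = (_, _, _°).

(x, y, θ) = (4.5, 3.5, 240°)

Enumerate (i+0.5, j+0.5, θ) over the 40 free cells and 16 admissible headings. For each, cast all 4 beams and compare to the given ranges.
  (4.5, 3.5, 120°): beam 1 = 2.5882 ≠ 5.6940 ✗
  (6.5, 7.5, 105°): beam 1 = 0.5774 ≠ 5.6940 ✗
  (5.5, 3.5, 330°): beam 1 = 4.6587 ≠ 5.6940 ✗
  (2.5, 2.5, 75°): beam 1 = 1.7321 ≠ 5.6940 ✗
  (5.5, 5.5, 210°): beam 1 = 0.5176 ≠ 5.6940 ✗
  …
  (4.5, 3.5, 240°): r_1=5.6940, r_2=3.6235, r_3=1.5529, r_4=2.5882 — all match ✓
Only this pose fits every beam.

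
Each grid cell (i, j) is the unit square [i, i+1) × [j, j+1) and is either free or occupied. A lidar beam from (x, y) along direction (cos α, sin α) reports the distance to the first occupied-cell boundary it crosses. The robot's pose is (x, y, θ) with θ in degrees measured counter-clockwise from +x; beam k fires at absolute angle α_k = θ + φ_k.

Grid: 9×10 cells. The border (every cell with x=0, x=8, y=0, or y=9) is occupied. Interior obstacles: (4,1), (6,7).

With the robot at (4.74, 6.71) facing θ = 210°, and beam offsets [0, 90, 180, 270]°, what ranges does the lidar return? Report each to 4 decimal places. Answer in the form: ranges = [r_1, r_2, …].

ranges = [4.3186, 6.5200, 1.4549, 2.6443]

beam 1: φ=0°, α=210°
  cosα=-0.8660 sinα=-0.5000 | (4,6) | tMaxX 0.8545 tMaxY 1.4200 | tΔX 1.1547 tΔY 2.0000
    t=0.8545 [x] (3,6)
    t=1.4200 [y] (3,5)
    t=2.0092 [x] (2,5)
    t=3.1639 [x] (1,5)
    t=3.4200 [y] (1,4)
    t=4.3186 [x] (0,4) — stop
  → r_1 = 4.3186
beam 2: φ=90°, α=300°
  cosα=0.5000 sinα=-0.8660 | (4,6) | tMaxX 0.5200 tMaxY 0.8198 | tΔX 2.0000 tΔY 1.1547
    t=0.5200 [x] (5,6)
    t=0.8198 [y] (5,5)
    t=1.9745 [y] (5,4)
    t=2.5200 [x] (6,4)
    t=3.1292 [y] (6,3)
    t=4.2839 [y] (6,2)
    t=4.5200 [x] (7,2)
    t=5.4386 [y] (7,1)
    t=6.5200 [x] (8,1) — stop
  → r_2 = 6.5200
beam 3: φ=180°, α=30°
  cosα=0.8660 sinα=0.5000 | (4,6) | tMaxX 0.3002 tMaxY 0.5800 | tΔX 1.1547 tΔY 2.0000
    t=0.3002 [x] (5,6)
    t=0.5800 [y] (5,7)
    t=1.4549 [x] (6,7) — stop
  → r_3 = 1.4549
beam 4: φ=270°, α=120°
  cosα=-0.5000 sinα=0.8660 | (4,6) | tMaxX 1.4800 tMaxY 0.3349 | tΔX 2.0000 tΔY 1.1547
    t=0.3349 [y] (4,7)
    t=1.4800 [x] (3,7)
    t=1.4896 [y] (3,8)
    t=2.6443 [y] (3,9) — stop
  → r_4 = 2.6443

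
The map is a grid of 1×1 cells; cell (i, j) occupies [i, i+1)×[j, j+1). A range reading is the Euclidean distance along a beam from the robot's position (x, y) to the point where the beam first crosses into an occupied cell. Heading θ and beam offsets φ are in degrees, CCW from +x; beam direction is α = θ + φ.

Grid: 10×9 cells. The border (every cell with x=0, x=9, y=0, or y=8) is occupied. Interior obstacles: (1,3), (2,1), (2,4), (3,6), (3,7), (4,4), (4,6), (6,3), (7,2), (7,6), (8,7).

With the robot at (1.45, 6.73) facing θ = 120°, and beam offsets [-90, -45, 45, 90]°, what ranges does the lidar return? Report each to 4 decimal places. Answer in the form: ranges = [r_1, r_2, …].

beam 1: φ=-90°, α=30°
  d=(0.8660,0.5000)  start (1,6)  tX=0.6351 tY=0.5400  stride 1/|dx|=1.1547 1/|dy|=2.0000
    cross y-line → (1,7), t=0.5400
    cross x-line → (2,7), t=0.6351
    cross x-line → (3,7), t=1.7898 (wall)
  → r_1 = 1.7898
beam 2: φ=-45°, α=75°
  d=(0.2588,0.9659)  start (1,6)  tX=2.1250 tY=0.2795  stride 1/|dx|=3.8637 1/|dy|=1.0353
    cross y-line → (1,7), t=0.2795
    cross y-line → (1,8), t=1.3148 (wall)
  → r_2 = 1.3148
beam 3: φ=45°, α=165°
  d=(-0.9659,0.2588)  start (1,6)  tX=0.4659 tY=1.0432  stride 1/|dx|=1.0353 1/|dy|=3.8637
    cross x-line → (0,6), t=0.4659 (wall)
  → r_3 = 0.4659
beam 4: φ=90°, α=210°
  d=(-0.8660,-0.5000)  start (1,6)  tX=0.5196 tY=1.4600  stride 1/|dx|=1.1547 1/|dy|=2.0000
    cross x-line → (0,6), t=0.5196 (wall)
  → r_4 = 0.5196

ranges = [1.7898, 1.3148, 0.4659, 0.5196]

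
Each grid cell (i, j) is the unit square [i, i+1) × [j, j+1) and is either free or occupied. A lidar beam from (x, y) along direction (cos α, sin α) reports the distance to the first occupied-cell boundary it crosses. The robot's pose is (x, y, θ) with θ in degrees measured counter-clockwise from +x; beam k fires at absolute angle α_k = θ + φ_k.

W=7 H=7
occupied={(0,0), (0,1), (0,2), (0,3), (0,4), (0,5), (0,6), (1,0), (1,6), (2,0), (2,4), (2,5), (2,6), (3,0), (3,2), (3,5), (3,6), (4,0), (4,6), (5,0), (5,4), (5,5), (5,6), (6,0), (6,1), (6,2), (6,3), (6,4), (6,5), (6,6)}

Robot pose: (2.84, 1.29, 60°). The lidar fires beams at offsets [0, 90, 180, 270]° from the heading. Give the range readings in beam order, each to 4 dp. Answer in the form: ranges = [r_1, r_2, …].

beam 1: φ=0°, α=60°
  cosα=0.5000 sinα=0.8660 | (2,1) | tMaxX 0.3200 tMaxY 0.8198 | tΔX 2.0000 tΔY 1.1547
    t=0.3200 [x] (3,1)
    t=0.8198 [y] (3,2) — stop
  → r_1 = 0.8198
beam 2: φ=90°, α=150°
  cosα=-0.8660 sinα=0.5000 | (2,1) | tMaxX 0.9699 tMaxY 1.4200 | tΔX 1.1547 tΔY 2.0000
    t=0.9699 [x] (1,1)
    t=1.4200 [y] (1,2)
    t=2.1246 [x] (0,2) — stop
  → r_2 = 2.1246
beam 3: φ=180°, α=240°
  cosα=-0.5000 sinα=-0.8660 | (2,1) | tMaxX 1.6800 tMaxY 0.3349 | tΔX 2.0000 tΔY 1.1547
    t=0.3349 [y] (2,0) — stop
  → r_3 = 0.3349
beam 4: φ=270°, α=330°
  cosα=0.8660 sinα=-0.5000 | (2,1) | tMaxX 0.1848 tMaxY 0.5800 | tΔX 1.1547 tΔY 2.0000
    t=0.1848 [x] (3,1)
    t=0.5800 [y] (3,0) — stop
  → r_4 = 0.5800

ranges = [0.8198, 2.1246, 0.3349, 0.5800]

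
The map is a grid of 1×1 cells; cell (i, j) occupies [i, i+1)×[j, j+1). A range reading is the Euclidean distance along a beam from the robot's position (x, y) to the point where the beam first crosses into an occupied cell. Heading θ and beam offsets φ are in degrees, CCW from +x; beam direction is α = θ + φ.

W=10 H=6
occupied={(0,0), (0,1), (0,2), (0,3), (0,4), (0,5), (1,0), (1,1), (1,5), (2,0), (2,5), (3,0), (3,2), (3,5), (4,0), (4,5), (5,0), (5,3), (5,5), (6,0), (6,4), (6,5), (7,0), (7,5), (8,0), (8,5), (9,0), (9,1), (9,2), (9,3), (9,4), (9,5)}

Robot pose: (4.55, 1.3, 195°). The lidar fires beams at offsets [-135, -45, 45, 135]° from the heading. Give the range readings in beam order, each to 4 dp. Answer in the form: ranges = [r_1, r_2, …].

ranges = [1.9630, 1.4000, 0.3464, 0.6000]

beam 1: φ=-135°, α=60°
  dir = (cos 60°, sin 60°) = (0.5000, 0.8660); from cell (4,1)
  next x-line at t=0.9000, next y-line at t=0.8083; Δt_x=2.0000, Δt_y=1.1547
    y: enter (4,2) at t=0.8083
    x: enter (5,2) at t=0.9000
    y: enter (5,3) at t=1.9630 ← occupied
  → r_1 = 1.9630
beam 2: φ=-45°, α=150°
  dir = (cos 150°, sin 150°) = (-0.8660, 0.5000); from cell (4,1)
  next x-line at t=0.6351, next y-line at t=1.4000; Δt_x=1.1547, Δt_y=2.0000
    x: enter (3,1) at t=0.6351
    y: enter (3,2) at t=1.4000 ← occupied
  → r_2 = 1.4000
beam 3: φ=45°, α=240°
  dir = (cos 240°, sin 240°) = (-0.5000, -0.8660); from cell (4,1)
  next x-line at t=1.1000, next y-line at t=0.3464; Δt_x=2.0000, Δt_y=1.1547
    y: enter (4,0) at t=0.3464 ← occupied
  → r_3 = 0.3464
beam 4: φ=135°, α=330°
  dir = (cos 330°, sin 330°) = (0.8660, -0.5000); from cell (4,1)
  next x-line at t=0.5196, next y-line at t=0.6000; Δt_x=1.1547, Δt_y=2.0000
    x: enter (5,1) at t=0.5196
    y: enter (5,0) at t=0.6000 ← occupied
  → r_4 = 0.6000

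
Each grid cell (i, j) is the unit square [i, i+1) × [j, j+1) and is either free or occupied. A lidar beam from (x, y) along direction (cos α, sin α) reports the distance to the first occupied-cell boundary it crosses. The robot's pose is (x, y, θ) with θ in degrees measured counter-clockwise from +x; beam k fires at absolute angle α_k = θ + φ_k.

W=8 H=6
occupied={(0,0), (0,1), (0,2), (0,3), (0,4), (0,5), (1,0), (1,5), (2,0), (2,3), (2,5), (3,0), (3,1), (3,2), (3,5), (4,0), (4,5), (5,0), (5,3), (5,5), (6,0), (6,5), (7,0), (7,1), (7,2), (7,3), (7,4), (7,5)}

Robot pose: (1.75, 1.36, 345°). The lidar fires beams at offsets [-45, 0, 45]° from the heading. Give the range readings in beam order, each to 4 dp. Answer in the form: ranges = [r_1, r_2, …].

beam 1: φ=-45°, α=300°
  dir = (cos 300°, sin 300°) = (0.5000, -0.8660); from cell (1,1)
  next x-line at t=0.5000, next y-line at t=0.4157; Δt_x=2.0000, Δt_y=1.1547
    y: enter (1,0) at t=0.4157 ← occupied
  → r_1 = 0.4157
beam 2: φ=0°, α=345°
  dir = (cos 345°, sin 345°) = (0.9659, -0.2588); from cell (1,1)
  next x-line at t=0.2588, next y-line at t=1.3909; Δt_x=1.0353, Δt_y=3.8637
    x: enter (2,1) at t=0.2588
    x: enter (3,1) at t=1.2941 ← occupied
  → r_2 = 1.2941
beam 3: φ=45°, α=30°
  dir = (cos 30°, sin 30°) = (0.8660, 0.5000); from cell (1,1)
  next x-line at t=0.2887, next y-line at t=1.2800; Δt_x=1.1547, Δt_y=2.0000
    x: enter (2,1) at t=0.2887
    y: enter (2,2) at t=1.2800
    x: enter (3,2) at t=1.4434 ← occupied
  → r_3 = 1.4434

ranges = [0.4157, 1.2941, 1.4434]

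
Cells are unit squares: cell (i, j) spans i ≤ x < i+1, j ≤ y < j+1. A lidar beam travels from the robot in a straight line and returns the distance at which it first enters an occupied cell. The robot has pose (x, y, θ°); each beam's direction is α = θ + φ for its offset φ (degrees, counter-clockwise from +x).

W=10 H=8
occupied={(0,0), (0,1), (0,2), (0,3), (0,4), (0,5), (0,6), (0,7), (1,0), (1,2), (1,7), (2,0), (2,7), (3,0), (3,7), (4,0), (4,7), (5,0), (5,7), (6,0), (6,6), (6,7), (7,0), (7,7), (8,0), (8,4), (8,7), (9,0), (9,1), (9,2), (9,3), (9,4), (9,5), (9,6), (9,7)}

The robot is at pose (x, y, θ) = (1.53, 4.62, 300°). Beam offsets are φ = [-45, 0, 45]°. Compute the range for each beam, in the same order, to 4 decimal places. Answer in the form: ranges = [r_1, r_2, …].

ranges = [1.6771, 4.1800, 7.7335]

beam 1: φ=-45°, α=255°
  d=(-0.2588,-0.9659)  start (1,4)  tX=2.0478 tY=0.6419  stride 1/|dx|=3.8637 1/|dy|=1.0353
    cross y-line → (1,3), t=0.6419
    cross y-line → (1,2), t=1.6771 (wall)
  → r_1 = 1.6771
beam 2: φ=0°, α=300°
  d=(0.5000,-0.8660)  start (1,4)  tX=0.9400 tY=0.7159  stride 1/|dx|=2.0000 1/|dy|=1.1547
    cross y-line → (1,3), t=0.7159
    cross x-line → (2,3), t=0.9400
    cross y-line → (2,2), t=1.8706
    cross x-line → (3,2), t=2.9400
    cross y-line → (3,1), t=3.0253
    cross y-line → (3,0), t=4.1800 (wall)
  → r_2 = 4.1800
beam 3: φ=45°, α=345°
  d=(0.9659,-0.2588)  start (1,4)  tX=0.4866 tY=2.3955  stride 1/|dx|=1.0353 1/|dy|=3.8637
    cross x-line → (2,4), t=0.4866
    cross x-line → (3,4), t=1.5219
    cross y-line → (3,3), t=2.3955
    cross x-line → (4,3), t=2.5571
    cross x-line → (5,3), t=3.5924
    cross x-line → (6,3), t=4.6277
    cross x-line → (7,3), t=5.6630
    cross y-line → (7,2), t=6.2592
    cross x-line → (8,2), t=6.6982
    cross x-line → (9,2), t=7.7335 (wall)
  → r_3 = 7.7335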